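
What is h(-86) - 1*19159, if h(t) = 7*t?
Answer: -19761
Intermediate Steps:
h(-86) - 1*19159 = 7*(-86) - 1*19159 = -602 - 19159 = -19761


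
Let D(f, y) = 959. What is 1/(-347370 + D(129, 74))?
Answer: -1/346411 ≈ -2.8867e-6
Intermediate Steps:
1/(-347370 + D(129, 74)) = 1/(-347370 + 959) = 1/(-346411) = -1/346411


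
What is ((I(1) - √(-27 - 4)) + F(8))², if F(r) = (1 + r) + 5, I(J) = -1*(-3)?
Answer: (17 - I*√31)² ≈ 258.0 - 189.3*I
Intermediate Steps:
I(J) = 3
F(r) = 6 + r
((I(1) - √(-27 - 4)) + F(8))² = ((3 - √(-27 - 4)) + (6 + 8))² = ((3 - √(-31)) + 14)² = ((3 - I*√31) + 14)² = (17 - I*√31)²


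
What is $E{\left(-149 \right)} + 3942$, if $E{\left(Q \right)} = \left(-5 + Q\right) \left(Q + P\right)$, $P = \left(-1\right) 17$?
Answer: $29506$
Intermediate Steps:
$P = -17$
$E{\left(Q \right)} = \left(-17 + Q\right) \left(-5 + Q\right)$ ($E{\left(Q \right)} = \left(-5 + Q\right) \left(Q - 17\right) = \left(-5 + Q\right) \left(-17 + Q\right) = \left(-17 + Q\right) \left(-5 + Q\right)$)
$E{\left(-149 \right)} + 3942 = \left(85 + \left(-149\right)^{2} - -3278\right) + 3942 = \left(85 + 22201 + 3278\right) + 3942 = 25564 + 3942 = 29506$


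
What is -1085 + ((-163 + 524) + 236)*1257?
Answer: 749344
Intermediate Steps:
-1085 + ((-163 + 524) + 236)*1257 = -1085 + (361 + 236)*1257 = -1085 + 597*1257 = -1085 + 750429 = 749344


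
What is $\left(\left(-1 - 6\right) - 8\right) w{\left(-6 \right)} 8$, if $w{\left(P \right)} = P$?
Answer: $720$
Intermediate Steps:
$\left(\left(-1 - 6\right) - 8\right) w{\left(-6 \right)} 8 = \left(\left(-1 - 6\right) - 8\right) \left(-6\right) 8 = \left(-7 - 8\right) \left(-6\right) 8 = \left(-15\right) \left(-6\right) 8 = 90 \cdot 8 = 720$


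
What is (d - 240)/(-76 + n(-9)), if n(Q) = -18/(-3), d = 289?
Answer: -7/10 ≈ -0.70000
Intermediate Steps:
n(Q) = 6 (n(Q) = -18*(-1/3) = 6)
(d - 240)/(-76 + n(-9)) = (289 - 240)/(-76 + 6) = 49/(-70) = 49*(-1/70) = -7/10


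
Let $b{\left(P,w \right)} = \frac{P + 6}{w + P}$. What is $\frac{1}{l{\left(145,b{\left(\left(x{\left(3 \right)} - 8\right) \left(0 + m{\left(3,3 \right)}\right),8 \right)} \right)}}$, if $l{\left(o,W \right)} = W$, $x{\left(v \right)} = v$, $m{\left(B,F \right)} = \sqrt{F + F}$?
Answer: $\frac{17}{19} - \frac{5 \sqrt{6}}{57} \approx 0.67987$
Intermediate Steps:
$m{\left(B,F \right)} = \sqrt{2} \sqrt{F}$ ($m{\left(B,F \right)} = \sqrt{2 F} = \sqrt{2} \sqrt{F}$)
$b{\left(P,w \right)} = \frac{6 + P}{P + w}$
$\frac{1}{l{\left(145,b{\left(\left(x{\left(3 \right)} - 8\right) \left(0 + m{\left(3,3 \right)}\right),8 \right)} \right)}} = \frac{1}{\frac{1}{\left(3 - 8\right) \left(0 + \sqrt{2} \sqrt{3}\right) + 8} \left(6 + \left(3 - 8\right) \left(0 + \sqrt{2} \sqrt{3}\right)\right)} = \frac{1}{\frac{1}{- 5 \left(0 + \sqrt{6}\right) + 8} \left(6 - 5 \left(0 + \sqrt{6}\right)\right)} = \frac{1}{\frac{1}{- 5 \sqrt{6} + 8} \left(6 - 5 \sqrt{6}\right)} = \frac{1}{\frac{1}{8 - 5 \sqrt{6}} \left(6 - 5 \sqrt{6}\right)} = \frac{8 - 5 \sqrt{6}}{6 - 5 \sqrt{6}}$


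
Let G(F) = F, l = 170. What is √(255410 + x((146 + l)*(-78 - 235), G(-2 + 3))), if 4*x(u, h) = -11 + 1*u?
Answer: √922721/2 ≈ 480.29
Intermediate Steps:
x(u, h) = -11/4 + u/4 (x(u, h) = (-11 + 1*u)/4 = (-11 + u)/4 = -11/4 + u/4)
√(255410 + x((146 + l)*(-78 - 235), G(-2 + 3))) = √(255410 + (-11/4 + ((146 + 170)*(-78 - 235))/4)) = √(255410 + (-11/4 + (316*(-313))/4)) = √(255410 + (-11/4 + (¼)*(-98908))) = √(255410 + (-11/4 - 24727)) = √(255410 - 98919/4) = √(922721/4) = √922721/2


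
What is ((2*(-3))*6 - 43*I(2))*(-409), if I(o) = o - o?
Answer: 14724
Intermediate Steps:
I(o) = 0
((2*(-3))*6 - 43*I(2))*(-409) = ((2*(-3))*6 - 43*0)*(-409) = (-6*6 + 0)*(-409) = (-36 + 0)*(-409) = -36*(-409) = 14724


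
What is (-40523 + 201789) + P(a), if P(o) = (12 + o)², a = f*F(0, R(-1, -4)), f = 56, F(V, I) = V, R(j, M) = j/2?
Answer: 161410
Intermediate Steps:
R(j, M) = j/2 (R(j, M) = j*(½) = j/2)
a = 0 (a = 56*0 = 0)
(-40523 + 201789) + P(a) = (-40523 + 201789) + (12 + 0)² = 161266 + 12² = 161266 + 144 = 161410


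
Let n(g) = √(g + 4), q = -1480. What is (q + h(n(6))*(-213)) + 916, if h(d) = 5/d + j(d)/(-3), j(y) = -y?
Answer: -564 - 355*√10/2 ≈ -1125.3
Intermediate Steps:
n(g) = √(4 + g)
h(d) = 5/d + d/3 (h(d) = 5/d - d/(-3) = 5/d - d*(-⅓) = 5/d + d/3)
(q + h(n(6))*(-213)) + 916 = (-1480 + (5/(√(4 + 6)) + √(4 + 6)/3)*(-213)) + 916 = (-1480 + (5/(√10) + √10/3)*(-213)) + 916 = (-1480 + (5*(√10/10) + √10/3)*(-213)) + 916 = (-1480 + (√10/2 + √10/3)*(-213)) + 916 = (-1480 + (5*√10/6)*(-213)) + 916 = (-1480 - 355*√10/2) + 916 = -564 - 355*√10/2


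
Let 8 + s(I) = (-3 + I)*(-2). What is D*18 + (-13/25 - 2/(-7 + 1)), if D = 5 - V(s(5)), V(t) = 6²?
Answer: -41864/75 ≈ -558.19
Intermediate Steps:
s(I) = -2 - 2*I (s(I) = -8 + (-3 + I)*(-2) = -8 + (6 - 2*I) = -2 - 2*I)
V(t) = 36
D = -31 (D = 5 - 1*36 = 5 - 36 = -31)
D*18 + (-13/25 - 2/(-7 + 1)) = -31*18 + (-13/25 - 2/(-7 + 1)) = -558 + (-13*1/25 - 2/(-6)) = -558 + (-13/25 - 2*(-⅙)) = -558 + (-13/25 + ⅓) = -558 - 14/75 = -41864/75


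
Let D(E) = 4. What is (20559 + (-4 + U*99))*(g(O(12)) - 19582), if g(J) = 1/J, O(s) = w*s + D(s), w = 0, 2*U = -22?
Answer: -762356691/2 ≈ -3.8118e+8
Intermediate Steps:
U = -11 (U = (½)*(-22) = -11)
O(s) = 4 (O(s) = 0*s + 4 = 0 + 4 = 4)
(20559 + (-4 + U*99))*(g(O(12)) - 19582) = (20559 + (-4 - 11*99))*(1/4 - 19582) = (20559 + (-4 - 1089))*(¼ - 19582) = (20559 - 1093)*(-78327/4) = 19466*(-78327/4) = -762356691/2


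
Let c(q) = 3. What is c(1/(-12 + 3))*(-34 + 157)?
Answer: 369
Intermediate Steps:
c(1/(-12 + 3))*(-34 + 157) = 3*(-34 + 157) = 3*123 = 369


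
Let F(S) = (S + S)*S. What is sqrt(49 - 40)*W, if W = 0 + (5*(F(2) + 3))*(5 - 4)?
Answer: 165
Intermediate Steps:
F(S) = 2*S**2 (F(S) = (2*S)*S = 2*S**2)
W = 55 (W = 0 + (5*(2*2**2 + 3))*(5 - 4) = 0 + (5*(2*4 + 3))*1 = 0 + (5*(8 + 3))*1 = 0 + (5*11)*1 = 0 + 55*1 = 0 + 55 = 55)
sqrt(49 - 40)*W = sqrt(49 - 40)*55 = sqrt(9)*55 = 3*55 = 165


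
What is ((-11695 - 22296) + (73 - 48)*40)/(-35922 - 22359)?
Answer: 10997/19427 ≈ 0.56607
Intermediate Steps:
((-11695 - 22296) + (73 - 48)*40)/(-35922 - 22359) = (-33991 + 25*40)/(-58281) = (-33991 + 1000)*(-1/58281) = -32991*(-1/58281) = 10997/19427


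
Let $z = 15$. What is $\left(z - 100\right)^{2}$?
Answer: $7225$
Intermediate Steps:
$\left(z - 100\right)^{2} = \left(15 - 100\right)^{2} = \left(-85\right)^{2} = 7225$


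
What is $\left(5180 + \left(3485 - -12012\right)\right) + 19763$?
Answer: $40440$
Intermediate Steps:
$\left(5180 + \left(3485 - -12012\right)\right) + 19763 = \left(5180 + \left(3485 + 12012\right)\right) + 19763 = \left(5180 + 15497\right) + 19763 = 20677 + 19763 = 40440$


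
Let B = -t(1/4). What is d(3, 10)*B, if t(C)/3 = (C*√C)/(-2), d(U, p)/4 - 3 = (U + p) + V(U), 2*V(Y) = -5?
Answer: 81/8 ≈ 10.125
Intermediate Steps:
V(Y) = -5/2 (V(Y) = (½)*(-5) = -5/2)
d(U, p) = 2 + 4*U + 4*p (d(U, p) = 12 + 4*((U + p) - 5/2) = 12 + 4*(-5/2 + U + p) = 12 + (-10 + 4*U + 4*p) = 2 + 4*U + 4*p)
t(C) = -3*C^(3/2)/2 (t(C) = 3*((C*√C)/(-2)) = 3*(C^(3/2)*(-½)) = 3*(-C^(3/2)/2) = -3*C^(3/2)/2)
B = 3/16 (B = -(-3)*(1/4)^(3/2)/2 = -(-3)*(¼)^(3/2)/2 = -(-3)/(2*8) = -1*(-3/16) = 3/16 ≈ 0.18750)
d(3, 10)*B = (2 + 4*3 + 4*10)*(3/16) = (2 + 12 + 40)*(3/16) = 54*(3/16) = 81/8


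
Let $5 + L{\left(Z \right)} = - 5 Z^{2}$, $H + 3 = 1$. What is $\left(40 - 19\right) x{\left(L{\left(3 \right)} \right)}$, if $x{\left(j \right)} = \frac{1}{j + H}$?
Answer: $- \frac{21}{52} \approx -0.40385$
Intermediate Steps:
$H = -2$ ($H = -3 + 1 = -2$)
$L{\left(Z \right)} = -5 - 5 Z^{2}$
$x{\left(j \right)} = \frac{1}{-2 + j}$ ($x{\left(j \right)} = \frac{1}{j - 2} = \frac{1}{-2 + j}$)
$\left(40 - 19\right) x{\left(L{\left(3 \right)} \right)} = \frac{40 - 19}{-2 - \left(5 + 5 \cdot 3^{2}\right)} = \frac{40 - 19}{-2 - 50} = \frac{21}{-2 - 50} = \frac{21}{-52} = 21 \left(- \frac{1}{52}\right) = - \frac{21}{52}$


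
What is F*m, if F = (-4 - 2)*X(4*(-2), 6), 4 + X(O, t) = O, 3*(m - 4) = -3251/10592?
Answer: 371559/1324 ≈ 280.63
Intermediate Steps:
m = 123853/31776 (m = 4 + (-3251/10592)/3 = 4 + (-3251*1/10592)/3 = 4 + (⅓)*(-3251/10592) = 4 - 3251/31776 = 123853/31776 ≈ 3.8977)
X(O, t) = -4 + O
F = 72 (F = (-4 - 2)*(-4 + 4*(-2)) = -6*(-4 - 8) = -6*(-12) = 72)
F*m = 72*(123853/31776) = 371559/1324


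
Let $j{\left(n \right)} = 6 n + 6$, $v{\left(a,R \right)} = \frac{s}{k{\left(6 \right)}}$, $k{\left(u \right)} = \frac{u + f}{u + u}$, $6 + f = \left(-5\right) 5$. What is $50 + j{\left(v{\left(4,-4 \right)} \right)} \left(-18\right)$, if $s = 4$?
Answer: $\frac{3734}{25} \approx 149.36$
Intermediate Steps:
$f = -31$ ($f = -6 - 25 = -31$)
$k{\left(u \right)} = \frac{-31 + u}{2 u}$ ($k{\left(u \right)} = \frac{u - 31}{u + u} = \frac{-31 + u}{2 u}$)
$v{\left(a,R \right)} = - \frac{48}{25}$ ($v{\left(a,R \right)} = \frac{4}{\frac{1}{2} \cdot \frac{1}{6} \left(-31 + 6\right)} = \frac{4}{\frac{1}{2} \cdot \frac{1}{6} \left(-25\right)} = \frac{4}{- \frac{25}{12}} = 4 \left(- \frac{12}{25}\right) = - \frac{48}{25}$)
$j{\left(n \right)} = 6 + 6 n$
$50 + j{\left(v{\left(4,-4 \right)} \right)} \left(-18\right) = 50 + \left(6 + 6 \left(- \frac{48}{25}\right)\right) \left(-18\right) = 50 + \left(6 - \frac{288}{25}\right) \left(-18\right) = 50 - - \frac{2484}{25} = 50 + \frac{2484}{25} = \frac{3734}{25}$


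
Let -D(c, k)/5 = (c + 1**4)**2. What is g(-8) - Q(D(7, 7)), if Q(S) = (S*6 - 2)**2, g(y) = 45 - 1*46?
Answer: -3694085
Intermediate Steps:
D(c, k) = -5*(1 + c)**2 (D(c, k) = -5*(c + 1**4)**2 = -5*(c + 1)**2 = -5*(1 + c)**2)
g(y) = -1 (g(y) = 45 - 46 = -1)
Q(S) = (-2 + 6*S)**2 (Q(S) = (6*S - 2)**2 = (-2 + 6*S)**2)
g(-8) - Q(D(7, 7)) = -1 - 4*(-1 + 3*(-5*(1 + 7)**2))**2 = -1 - 4*(-1 + 3*(-5*8**2))**2 = -1 - 4*(-1 + 3*(-5*64))**2 = -1 - 4*(-1 + 3*(-320))**2 = -1 - 4*(-1 - 960)**2 = -1 - 4*(-961)**2 = -1 - 4*923521 = -1 - 1*3694084 = -1 - 3694084 = -3694085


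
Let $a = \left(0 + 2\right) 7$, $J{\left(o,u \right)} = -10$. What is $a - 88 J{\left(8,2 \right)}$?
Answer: $894$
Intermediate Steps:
$a = 14$ ($a = 2 \cdot 7 = 14$)
$a - 88 J{\left(8,2 \right)} = 14 - -880 = 14 + 880 = 894$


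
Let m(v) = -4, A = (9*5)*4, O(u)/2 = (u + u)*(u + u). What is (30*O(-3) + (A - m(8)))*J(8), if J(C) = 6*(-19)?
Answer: -267216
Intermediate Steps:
O(u) = 8*u**2 (O(u) = 2*((u + u)*(u + u)) = 2*((2*u)*(2*u)) = 2*(4*u**2) = 8*u**2)
A = 180 (A = 45*4 = 180)
J(C) = -114
(30*O(-3) + (A - m(8)))*J(8) = (30*(8*(-3)**2) + (180 - 1*(-4)))*(-114) = (30*(8*9) + (180 + 4))*(-114) = (30*72 + 184)*(-114) = (2160 + 184)*(-114) = 2344*(-114) = -267216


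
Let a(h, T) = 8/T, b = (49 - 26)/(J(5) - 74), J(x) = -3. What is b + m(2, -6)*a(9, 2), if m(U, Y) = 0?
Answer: -23/77 ≈ -0.29870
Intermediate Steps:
b = -23/77 (b = (49 - 26)/(-3 - 74) = 23/(-77) = 23*(-1/77) = -23/77 ≈ -0.29870)
b + m(2, -6)*a(9, 2) = -23/77 + 0*(8/2) = -23/77 + 0*(8*(½)) = -23/77 + 0*4 = -23/77 + 0 = -23/77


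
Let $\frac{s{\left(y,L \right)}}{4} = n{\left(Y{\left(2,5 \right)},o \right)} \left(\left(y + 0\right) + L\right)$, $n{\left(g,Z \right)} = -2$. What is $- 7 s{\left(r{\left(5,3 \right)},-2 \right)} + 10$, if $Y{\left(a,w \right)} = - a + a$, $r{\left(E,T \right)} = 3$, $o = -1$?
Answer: $66$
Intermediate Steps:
$Y{\left(a,w \right)} = 0$
$s{\left(y,L \right)} = - 8 L - 8 y$ ($s{\left(y,L \right)} = 4 \left(- 2 \left(\left(y + 0\right) + L\right)\right) = 4 \left(- 2 \left(y + L\right)\right) = 4 \left(- 2 \left(L + y\right)\right) = 4 \left(- 2 L - 2 y\right) = - 8 L - 8 y$)
$- 7 s{\left(r{\left(5,3 \right)},-2 \right)} + 10 = - 7 \left(\left(-8\right) \left(-2\right) - 24\right) + 10 = - 7 \left(16 - 24\right) + 10 = \left(-7\right) \left(-8\right) + 10 = 56 + 10 = 66$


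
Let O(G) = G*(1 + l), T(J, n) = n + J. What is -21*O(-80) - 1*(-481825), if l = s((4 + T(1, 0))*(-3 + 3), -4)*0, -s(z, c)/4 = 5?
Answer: 483505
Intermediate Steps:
T(J, n) = J + n
s(z, c) = -20 (s(z, c) = -4*5 = -20)
l = 0 (l = -20*0 = 0)
O(G) = G (O(G) = G*(1 + 0) = G*1 = G)
-21*O(-80) - 1*(-481825) = -21*(-80) - 1*(-481825) = 1680 + 481825 = 483505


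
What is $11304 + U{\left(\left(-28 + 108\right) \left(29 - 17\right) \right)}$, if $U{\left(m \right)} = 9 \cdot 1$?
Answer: $11313$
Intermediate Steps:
$U{\left(m \right)} = 9$
$11304 + U{\left(\left(-28 + 108\right) \left(29 - 17\right) \right)} = 11304 + 9 = 11313$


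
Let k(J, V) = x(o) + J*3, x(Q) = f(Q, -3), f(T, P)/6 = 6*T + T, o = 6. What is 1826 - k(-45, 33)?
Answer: 1709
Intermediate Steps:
f(T, P) = 42*T (f(T, P) = 6*(6*T + T) = 6*(7*T) = 42*T)
x(Q) = 42*Q
k(J, V) = 252 + 3*J (k(J, V) = 42*6 + J*3 = 252 + 3*J)
1826 - k(-45, 33) = 1826 - (252 + 3*(-45)) = 1826 - (252 - 135) = 1826 - 1*117 = 1826 - 117 = 1709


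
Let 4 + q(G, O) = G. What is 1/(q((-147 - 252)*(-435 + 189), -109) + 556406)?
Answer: 1/654556 ≈ 1.5278e-6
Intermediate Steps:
q(G, O) = -4 + G
1/(q((-147 - 252)*(-435 + 189), -109) + 556406) = 1/((-4 + (-147 - 252)*(-435 + 189)) + 556406) = 1/((-4 - 399*(-246)) + 556406) = 1/((-4 + 98154) + 556406) = 1/(98150 + 556406) = 1/654556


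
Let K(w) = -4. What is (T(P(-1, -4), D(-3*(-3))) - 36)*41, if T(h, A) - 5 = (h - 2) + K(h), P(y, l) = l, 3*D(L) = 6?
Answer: -1681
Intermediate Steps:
D(L) = 2 (D(L) = (1/3)*6 = 2)
T(h, A) = -1 + h (T(h, A) = 5 + ((h - 2) - 4) = 5 + ((-2 + h) - 4) = 5 + (-6 + h) = -1 + h)
(T(P(-1, -4), D(-3*(-3))) - 36)*41 = ((-1 - 4) - 36)*41 = (-5 - 36)*41 = -41*41 = -1681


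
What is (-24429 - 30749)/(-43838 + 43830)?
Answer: 27589/4 ≈ 6897.3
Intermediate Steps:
(-24429 - 30749)/(-43838 + 43830) = -55178/(-8) = -55178*(-⅛) = 27589/4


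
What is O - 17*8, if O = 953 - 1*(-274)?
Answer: 1091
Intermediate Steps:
O = 1227 (O = 953 + 274 = 1227)
O - 17*8 = 1227 - 17*8 = 1227 - 1*136 = 1227 - 136 = 1091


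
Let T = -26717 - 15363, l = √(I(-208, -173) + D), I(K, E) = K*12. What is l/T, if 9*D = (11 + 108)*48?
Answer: -I*√1047/31560 ≈ -0.0010253*I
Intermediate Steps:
I(K, E) = 12*K
D = 1904/3 (D = ((11 + 108)*48)/9 = (119*48)/9 = (⅑)*5712 = 1904/3 ≈ 634.67)
l = 4*I*√1047/3 (l = √(12*(-208) + 1904/3) = √(-2496 + 1904/3) = √(-5584/3) = 4*I*√1047/3 ≈ 43.143*I)
T = -42080
l/T = (4*I*√1047/3)/(-42080) = (4*I*√1047/3)*(-1/42080) = -I*√1047/31560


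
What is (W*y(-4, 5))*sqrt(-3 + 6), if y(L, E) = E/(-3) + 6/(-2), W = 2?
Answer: -28*sqrt(3)/3 ≈ -16.166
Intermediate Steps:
y(L, E) = -3 - E/3 (y(L, E) = E*(-1/3) + 6*(-1/2) = -E/3 - 3 = -3 - E/3)
(W*y(-4, 5))*sqrt(-3 + 6) = (2*(-3 - 1/3*5))*sqrt(-3 + 6) = (2*(-3 - 5/3))*sqrt(3) = (2*(-14/3))*sqrt(3) = -28*sqrt(3)/3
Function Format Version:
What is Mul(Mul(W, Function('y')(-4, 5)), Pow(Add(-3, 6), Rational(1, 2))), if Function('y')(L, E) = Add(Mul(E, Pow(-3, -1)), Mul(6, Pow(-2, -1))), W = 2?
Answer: Mul(Rational(-28, 3), Pow(3, Rational(1, 2))) ≈ -16.166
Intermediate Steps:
Function('y')(L, E) = Add(-3, Mul(Rational(-1, 3), E)) (Function('y')(L, E) = Add(Mul(E, Rational(-1, 3)), Mul(6, Rational(-1, 2))) = Add(Mul(Rational(-1, 3), E), -3) = Add(-3, Mul(Rational(-1, 3), E)))
Mul(Mul(W, Function('y')(-4, 5)), Pow(Add(-3, 6), Rational(1, 2))) = Mul(Mul(2, Add(-3, Mul(Rational(-1, 3), 5))), Pow(Add(-3, 6), Rational(1, 2))) = Mul(Mul(2, Add(-3, Rational(-5, 3))), Pow(3, Rational(1, 2))) = Mul(Mul(2, Rational(-14, 3)), Pow(3, Rational(1, 2))) = Mul(Rational(-28, 3), Pow(3, Rational(1, 2)))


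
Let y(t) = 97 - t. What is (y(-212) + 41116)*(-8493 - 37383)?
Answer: -1900413300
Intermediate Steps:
(y(-212) + 41116)*(-8493 - 37383) = ((97 - 1*(-212)) + 41116)*(-8493 - 37383) = ((97 + 212) + 41116)*(-45876) = (309 + 41116)*(-45876) = 41425*(-45876) = -1900413300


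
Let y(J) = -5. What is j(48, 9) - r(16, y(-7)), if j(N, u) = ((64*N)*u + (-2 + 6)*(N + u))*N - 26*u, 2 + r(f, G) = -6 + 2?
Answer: 1337820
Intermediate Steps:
r(f, G) = -6 (r(f, G) = -2 + (-6 + 2) = -2 - 4 = -6)
j(N, u) = -26*u + N*(4*N + 4*u + 64*N*u) (j(N, u) = (64*N*u + 4*(N + u))*N - 26*u = (64*N*u + (4*N + 4*u))*N - 26*u = (4*N + 4*u + 64*N*u)*N - 26*u = N*(4*N + 4*u + 64*N*u) - 26*u = -26*u + N*(4*N + 4*u + 64*N*u))
j(48, 9) - r(16, y(-7)) = (-26*9 + 4*48**2 + 4*48*9 + 64*9*48**2) - 1*(-6) = (-234 + 4*2304 + 1728 + 64*9*2304) + 6 = (-234 + 9216 + 1728 + 1327104) + 6 = 1337814 + 6 = 1337820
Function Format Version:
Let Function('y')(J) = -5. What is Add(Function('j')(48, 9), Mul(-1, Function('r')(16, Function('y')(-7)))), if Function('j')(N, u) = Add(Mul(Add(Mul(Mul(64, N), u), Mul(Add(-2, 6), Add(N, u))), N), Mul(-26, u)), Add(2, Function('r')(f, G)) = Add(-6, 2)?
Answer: 1337820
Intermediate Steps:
Function('r')(f, G) = -6 (Function('r')(f, G) = Add(-2, Add(-6, 2)) = Add(-2, -4) = -6)
Function('j')(N, u) = Add(Mul(-26, u), Mul(N, Add(Mul(4, N), Mul(4, u), Mul(64, N, u)))) (Function('j')(N, u) = Add(Mul(Add(Mul(64, N, u), Mul(4, Add(N, u))), N), Mul(-26, u)) = Add(Mul(Add(Mul(64, N, u), Add(Mul(4, N), Mul(4, u))), N), Mul(-26, u)) = Add(Mul(Add(Mul(4, N), Mul(4, u), Mul(64, N, u)), N), Mul(-26, u)) = Add(Mul(N, Add(Mul(4, N), Mul(4, u), Mul(64, N, u))), Mul(-26, u)) = Add(Mul(-26, u), Mul(N, Add(Mul(4, N), Mul(4, u), Mul(64, N, u)))))
Add(Function('j')(48, 9), Mul(-1, Function('r')(16, Function('y')(-7)))) = Add(Add(Mul(-26, 9), Mul(4, Pow(48, 2)), Mul(4, 48, 9), Mul(64, 9, Pow(48, 2))), Mul(-1, -6)) = Add(Add(-234, Mul(4, 2304), 1728, Mul(64, 9, 2304)), 6) = Add(Add(-234, 9216, 1728, 1327104), 6) = Add(1337814, 6) = 1337820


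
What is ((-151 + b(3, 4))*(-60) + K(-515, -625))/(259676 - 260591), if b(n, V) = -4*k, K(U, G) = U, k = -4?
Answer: -1517/183 ≈ -8.2896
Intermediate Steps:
b(n, V) = 16 (b(n, V) = -4*(-4) = 16)
((-151 + b(3, 4))*(-60) + K(-515, -625))/(259676 - 260591) = ((-151 + 16)*(-60) - 515)/(259676 - 260591) = (-135*(-60) - 515)/(-915) = (8100 - 515)*(-1/915) = 7585*(-1/915) = -1517/183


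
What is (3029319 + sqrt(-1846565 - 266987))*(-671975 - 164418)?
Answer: -2533701206367 - 3345572*I*sqrt(132097) ≈ -2.5337e+12 - 1.216e+9*I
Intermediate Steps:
(3029319 + sqrt(-1846565 - 266987))*(-671975 - 164418) = (3029319 + sqrt(-2113552))*(-836393) = (3029319 + 4*I*sqrt(132097))*(-836393) = -2533701206367 - 3345572*I*sqrt(132097)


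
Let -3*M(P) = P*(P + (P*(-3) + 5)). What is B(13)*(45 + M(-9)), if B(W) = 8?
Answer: 912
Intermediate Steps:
M(P) = -P*(5 - 2*P)/3 (M(P) = -P*(P + (P*(-3) + 5))/3 = -P*(P + (-3*P + 5))/3 = -P*(P + (5 - 3*P))/3 = -P*(5 - 2*P)/3)
B(13)*(45 + M(-9)) = 8*(45 + (⅓)*(-9)*(-5 + 2*(-9))) = 8*(45 + (⅓)*(-9)*(-5 - 18)) = 8*(45 + (⅓)*(-9)*(-23)) = 8*(45 + 69) = 8*114 = 912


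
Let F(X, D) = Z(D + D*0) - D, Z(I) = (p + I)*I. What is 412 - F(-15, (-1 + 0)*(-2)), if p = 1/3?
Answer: 1228/3 ≈ 409.33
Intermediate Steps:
p = ⅓ ≈ 0.33333
Z(I) = I*(⅓ + I) (Z(I) = (⅓ + I)*I = I*(⅓ + I))
F(X, D) = -D + D*(⅓ + D) (F(X, D) = (D + D*0)*(⅓ + (D + D*0)) - D = (D + 0)*(⅓ + (D + 0)) - D = D*(⅓ + D) - D = -D + D*(⅓ + D))
412 - F(-15, (-1 + 0)*(-2)) = 412 - (-1 + 0)*(-2)*(-2 + 3*((-1 + 0)*(-2)))/3 = 412 - (-1*(-2))*(-2 + 3*(-1*(-2)))/3 = 412 - 2*(-2 + 3*2)/3 = 412 - 2*(-2 + 6)/3 = 412 - 2*4/3 = 412 - 1*8/3 = 412 - 8/3 = 1228/3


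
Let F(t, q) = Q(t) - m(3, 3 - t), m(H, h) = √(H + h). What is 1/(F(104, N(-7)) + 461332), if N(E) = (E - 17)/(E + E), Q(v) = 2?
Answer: 230667/106414529827 + 7*I*√2/212829059654 ≈ 2.1676e-6 + 4.6514e-11*I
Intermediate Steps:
N(E) = (-17 + E)/(2*E) (N(E) = (-17 + E)/((2*E)) = (-17 + E)*(1/(2*E)) = (-17 + E)/(2*E))
F(t, q) = 2 - √(6 - t) (F(t, q) = 2 - √(3 + (3 - t)) = 2 - √(6 - t))
1/(F(104, N(-7)) + 461332) = 1/((2 - √(6 - 1*104)) + 461332) = 1/((2 - √(6 - 104)) + 461332) = 1/((2 - √(-98)) + 461332) = 1/((2 - 7*I*√2) + 461332) = 1/(461334 - 7*I*√2)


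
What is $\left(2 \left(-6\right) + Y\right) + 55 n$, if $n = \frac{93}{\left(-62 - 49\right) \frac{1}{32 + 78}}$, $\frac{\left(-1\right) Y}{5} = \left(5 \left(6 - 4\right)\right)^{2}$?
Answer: $- \frac{206494}{37} \approx -5580.9$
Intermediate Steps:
$Y = -500$ ($Y = - 5 \left(5 \left(6 - 4\right)\right)^{2} = - 5 \left(5 \cdot 2\right)^{2} = - 5 \cdot 10^{2} = \left(-5\right) 100 = -500$)
$n = - \frac{3410}{37}$ ($n = \frac{93}{\left(-111\right) \frac{1}{110}} = \frac{93}{- \frac{111}{110}} = 93 \left(- \frac{110}{111}\right) = - \frac{3410}{37} \approx -92.162$)
$\left(2 \left(-6\right) + Y\right) + 55 n = \left(2 \left(-6\right) - 500\right) + 55 \left(- \frac{3410}{37}\right) = \left(-12 - 500\right) - \frac{187550}{37} = -512 - \frac{187550}{37} = - \frac{206494}{37}$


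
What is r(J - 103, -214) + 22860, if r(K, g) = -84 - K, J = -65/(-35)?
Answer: 160140/7 ≈ 22877.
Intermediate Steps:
J = 13/7 (J = -65*(-1/35) = 13/7 ≈ 1.8571)
r(J - 103, -214) + 22860 = (-84 - (13/7 - 103)) + 22860 = (-84 - 1*(-708/7)) + 22860 = (-84 + 708/7) + 22860 = 120/7 + 22860 = 160140/7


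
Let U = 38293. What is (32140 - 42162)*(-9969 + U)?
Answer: -283863128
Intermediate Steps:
(32140 - 42162)*(-9969 + U) = (32140 - 42162)*(-9969 + 38293) = -10022*28324 = -283863128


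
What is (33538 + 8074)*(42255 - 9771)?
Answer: 1351724208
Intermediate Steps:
(33538 + 8074)*(42255 - 9771) = 41612*32484 = 1351724208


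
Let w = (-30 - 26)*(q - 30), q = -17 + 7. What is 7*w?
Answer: 15680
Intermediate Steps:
q = -10
w = 2240 (w = (-30 - 26)*(-10 - 30) = -56*(-40) = 2240)
7*w = 7*2240 = 15680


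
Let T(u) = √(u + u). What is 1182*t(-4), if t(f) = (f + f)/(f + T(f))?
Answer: 1576 + 788*I*√2 ≈ 1576.0 + 1114.4*I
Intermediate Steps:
T(u) = √2*√u (T(u) = √(2*u) = √2*√u)
t(f) = 2*f/(f + √2*√f) (t(f) = (f + f)/(f + √2*√f) = (2*f)/(f + √2*√f) = 2*f/(f + √2*√f))
1182*t(-4) = 1182*(2*(-4)/(-4 + √2*√(-4))) = 1182*(2*(-4)/(-4 + √2*(2*I))) = 1182*(2*(-4)/(-4 + 2*I*√2)) = 1182*(-8/(-4 + 2*I*√2)) = -9456/(-4 + 2*I*√2)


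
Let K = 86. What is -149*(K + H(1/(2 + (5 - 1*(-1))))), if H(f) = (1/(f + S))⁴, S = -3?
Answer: -3586492878/279841 ≈ -12816.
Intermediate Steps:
H(f) = (-3 + f)⁻⁴ (H(f) = (1/(f - 3))⁴ = (1/(-3 + f))⁴ = (-3 + f)⁻⁴)
-149*(K + H(1/(2 + (5 - 1*(-1))))) = -149*(86 + (-3 + 1/(2 + (5 - 1*(-1))))⁻⁴) = -149*(86 + (-3 + 1/(2 + (5 + 1)))⁻⁴) = -149*(86 + (-3 + 1/(2 + 6))⁻⁴) = -149*(86 + (-3 + 1/8)⁻⁴) = -149*(86 + (-3 + ⅛)⁻⁴) = -149*(86 + (-23/8)⁻⁴) = -149*(86 + 4096/279841) = -149*24070422/279841 = -3586492878/279841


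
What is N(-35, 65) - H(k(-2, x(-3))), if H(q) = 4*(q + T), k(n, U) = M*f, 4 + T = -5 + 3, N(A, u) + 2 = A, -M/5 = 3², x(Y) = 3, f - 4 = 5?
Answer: 1607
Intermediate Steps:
f = 9 (f = 4 + 5 = 9)
M = -45 (M = -5*3² = -5*9 = -45)
N(A, u) = -2 + A
T = -6 (T = -4 + (-5 + 3) = -4 - 2 = -6)
k(n, U) = -405 (k(n, U) = -45*9 = -405)
H(q) = -24 + 4*q (H(q) = 4*(q - 6) = 4*(-6 + q) = -24 + 4*q)
N(-35, 65) - H(k(-2, x(-3))) = (-2 - 35) - (-24 + 4*(-405)) = -37 - (-24 - 1620) = -37 - 1*(-1644) = -37 + 1644 = 1607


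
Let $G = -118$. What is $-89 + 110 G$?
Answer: $-13069$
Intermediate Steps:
$-89 + 110 G = -89 + 110 \left(-118\right) = -89 - 12980 = -13069$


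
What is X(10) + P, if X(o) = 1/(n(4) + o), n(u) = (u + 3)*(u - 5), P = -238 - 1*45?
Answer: -848/3 ≈ -282.67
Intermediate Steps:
P = -283 (P = -238 - 45 = -283)
n(u) = (-5 + u)*(3 + u) (n(u) = (3 + u)*(-5 + u) = (-5 + u)*(3 + u))
X(o) = 1/(-7 + o) (X(o) = 1/((-15 + 4**2 - 2*4) + o) = 1/((-15 + 16 - 8) + o) = 1/(-7 + o))
X(10) + P = 1/(-7 + 10) - 283 = 1/3 - 283 = -848/3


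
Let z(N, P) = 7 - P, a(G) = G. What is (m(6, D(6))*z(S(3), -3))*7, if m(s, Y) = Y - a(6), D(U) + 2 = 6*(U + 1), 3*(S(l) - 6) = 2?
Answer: 2380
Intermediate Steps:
S(l) = 20/3 (S(l) = 6 + (1/3)*2 = 6 + 2/3 = 20/3)
D(U) = 4 + 6*U (D(U) = -2 + 6*(U + 1) = -2 + 6*(1 + U) = -2 + (6 + 6*U) = 4 + 6*U)
m(s, Y) = -6 + Y (m(s, Y) = Y - 1*6 = Y - 6 = -6 + Y)
(m(6, D(6))*z(S(3), -3))*7 = ((-6 + (4 + 6*6))*(7 - 1*(-3)))*7 = ((-6 + (4 + 36))*(7 + 3))*7 = ((-6 + 40)*10)*7 = (34*10)*7 = 340*7 = 2380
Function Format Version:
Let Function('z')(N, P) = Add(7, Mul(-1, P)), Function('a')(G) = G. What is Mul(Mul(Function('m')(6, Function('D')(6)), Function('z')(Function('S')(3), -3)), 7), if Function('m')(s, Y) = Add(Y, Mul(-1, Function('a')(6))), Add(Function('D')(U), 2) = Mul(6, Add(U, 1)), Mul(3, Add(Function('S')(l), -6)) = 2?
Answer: 2380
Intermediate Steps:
Function('S')(l) = Rational(20, 3) (Function('S')(l) = Add(6, Mul(Rational(1, 3), 2)) = Add(6, Rational(2, 3)) = Rational(20, 3))
Function('D')(U) = Add(4, Mul(6, U)) (Function('D')(U) = Add(-2, Mul(6, Add(U, 1))) = Add(-2, Mul(6, Add(1, U))) = Add(-2, Add(6, Mul(6, U))) = Add(4, Mul(6, U)))
Function('m')(s, Y) = Add(-6, Y) (Function('m')(s, Y) = Add(Y, Mul(-1, 6)) = Add(Y, -6) = Add(-6, Y))
Mul(Mul(Function('m')(6, Function('D')(6)), Function('z')(Function('S')(3), -3)), 7) = Mul(Mul(Add(-6, Add(4, Mul(6, 6))), Add(7, Mul(-1, -3))), 7) = Mul(Mul(Add(-6, Add(4, 36)), Add(7, 3)), 7) = Mul(Mul(Add(-6, 40), 10), 7) = Mul(Mul(34, 10), 7) = Mul(340, 7) = 2380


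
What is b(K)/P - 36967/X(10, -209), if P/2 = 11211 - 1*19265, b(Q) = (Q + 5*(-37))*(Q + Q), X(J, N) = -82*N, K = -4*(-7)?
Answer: -111196785/69014726 ≈ -1.6112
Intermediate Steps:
K = 28
b(Q) = 2*Q*(-185 + Q) (b(Q) = (Q - 185)*(2*Q) = (-185 + Q)*(2*Q) = 2*Q*(-185 + Q))
P = -16108 (P = 2*(11211 - 1*19265) = 2*(11211 - 19265) = 2*(-8054) = -16108)
b(K)/P - 36967/X(10, -209) = (2*28*(-185 + 28))/(-16108) - 36967/((-82*(-209))) = (2*28*(-157))*(-1/16108) - 36967/17138 = -8792*(-1/16108) - 36967*1/17138 = 2198/4027 - 36967/17138 = -111196785/69014726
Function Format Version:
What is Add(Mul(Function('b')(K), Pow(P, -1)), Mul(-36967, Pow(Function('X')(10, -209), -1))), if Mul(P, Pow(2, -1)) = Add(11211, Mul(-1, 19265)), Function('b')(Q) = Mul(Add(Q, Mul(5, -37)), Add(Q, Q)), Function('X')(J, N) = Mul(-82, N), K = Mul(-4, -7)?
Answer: Rational(-111196785, 69014726) ≈ -1.6112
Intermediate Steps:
K = 28
Function('b')(Q) = Mul(2, Q, Add(-185, Q)) (Function('b')(Q) = Mul(Add(Q, -185), Mul(2, Q)) = Mul(Add(-185, Q), Mul(2, Q)) = Mul(2, Q, Add(-185, Q)))
P = -16108 (P = Mul(2, Add(11211, Mul(-1, 19265))) = Mul(2, Add(11211, -19265)) = Mul(2, -8054) = -16108)
Add(Mul(Function('b')(K), Pow(P, -1)), Mul(-36967, Pow(Function('X')(10, -209), -1))) = Add(Mul(Mul(2, 28, Add(-185, 28)), Pow(-16108, -1)), Mul(-36967, Pow(Mul(-82, -209), -1))) = Add(Mul(Mul(2, 28, -157), Rational(-1, 16108)), Mul(-36967, Pow(17138, -1))) = Add(Mul(-8792, Rational(-1, 16108)), Mul(-36967, Rational(1, 17138))) = Add(Rational(2198, 4027), Rational(-36967, 17138)) = Rational(-111196785, 69014726)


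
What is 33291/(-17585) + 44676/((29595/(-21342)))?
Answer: -1117856433231/34695205 ≈ -32219.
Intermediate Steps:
33291/(-17585) + 44676/((29595/(-21342))) = 33291*(-1/17585) + 44676/((29595*(-1/21342))) = -33291/17585 + 44676/(-9865/7114) = -33291/17585 + 44676*(-7114/9865) = -33291/17585 - 317825064/9865 = -1117856433231/34695205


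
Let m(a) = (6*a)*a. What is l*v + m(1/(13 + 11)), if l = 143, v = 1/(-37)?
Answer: -13691/3552 ≈ -3.8544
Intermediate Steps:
v = -1/37 ≈ -0.027027
m(a) = 6*a²
l*v + m(1/(13 + 11)) = 143*(-1/37) + 6*(1/(13 + 11))² = -143/37 + 6*(1/24)² = -143/37 + 6*(1/576) = -143/37 + 1/96 = -13691/3552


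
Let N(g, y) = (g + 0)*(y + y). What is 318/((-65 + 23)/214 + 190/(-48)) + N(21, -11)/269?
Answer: -224600934/2869961 ≈ -78.259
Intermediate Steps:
N(g, y) = 2*g*y (N(g, y) = g*(2*y) = 2*g*y)
318/((-65 + 23)/214 + 190/(-48)) + N(21, -11)/269 = 318/((-65 + 23)/214 + 190/(-48)) + (2*21*(-11))/269 = 318/(-42*1/214 + 190*(-1/48)) - 462*1/269 = 318/(-21/107 - 95/24) - 462/269 = 318/(-10669/2568) - 462/269 = 318*(-2568/10669) - 462/269 = -816624/10669 - 462/269 = -224600934/2869961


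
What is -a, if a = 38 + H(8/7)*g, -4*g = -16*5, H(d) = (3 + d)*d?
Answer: -6502/49 ≈ -132.69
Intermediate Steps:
H(d) = d*(3 + d)
g = 20 (g = -(-4)*5 = -¼*(-80) = 20)
a = 6502/49 (a = 38 + ((8/7)*(3 + 8/7))*20 = 38 + ((8*(⅐))*(3 + 8*(⅐)))*20 = 38 + (8*(3 + 8/7)/7)*20 = 38 + ((8/7)*(29/7))*20 = 38 + (232/49)*20 = 38 + 4640/49 = 6502/49 ≈ 132.69)
-a = -1*6502/49 = -6502/49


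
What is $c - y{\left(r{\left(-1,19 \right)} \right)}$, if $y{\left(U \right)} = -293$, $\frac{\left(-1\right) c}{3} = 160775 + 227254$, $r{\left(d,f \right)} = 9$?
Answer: $-1163794$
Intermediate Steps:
$c = -1164087$ ($c = - 3 \left(160775 + 227254\right) = \left(-3\right) 388029 = -1164087$)
$c - y{\left(r{\left(-1,19 \right)} \right)} = -1164087 - -293 = -1164087 + 293 = -1163794$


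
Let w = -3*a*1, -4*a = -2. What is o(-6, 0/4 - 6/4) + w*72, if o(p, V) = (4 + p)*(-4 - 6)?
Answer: -88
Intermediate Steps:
a = ½ (a = -¼*(-2) = ½ ≈ 0.50000)
o(p, V) = -40 - 10*p (o(p, V) = (4 + p)*(-10) = -40 - 10*p)
w = -3/2 (w = -3*½*1 = -3/2*1 = -3/2 ≈ -1.5000)
o(-6, 0/4 - 6/4) + w*72 = (-40 - 10*(-6)) - 3/2*72 = (-40 + 60) - 108 = 20 - 108 = -88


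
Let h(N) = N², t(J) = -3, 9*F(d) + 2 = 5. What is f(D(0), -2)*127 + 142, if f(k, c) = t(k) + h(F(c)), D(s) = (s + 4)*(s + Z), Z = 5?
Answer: -2024/9 ≈ -224.89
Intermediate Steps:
F(d) = ⅓ (F(d) = -2/9 + (⅑)*5 = -2/9 + 5/9 = ⅓)
D(s) = (4 + s)*(5 + s) (D(s) = (s + 4)*(s + 5) = (4 + s)*(5 + s))
f(k, c) = -26/9 (f(k, c) = -3 + (⅓)² = -3 + ⅑ = -26/9)
f(D(0), -2)*127 + 142 = -26/9*127 + 142 = -3302/9 + 142 = -2024/9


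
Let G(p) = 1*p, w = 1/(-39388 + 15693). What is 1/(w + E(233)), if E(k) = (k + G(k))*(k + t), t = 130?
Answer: 23695/4008198809 ≈ 5.9116e-6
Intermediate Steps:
w = -1/23695 (w = 1/(-23695) = -1/23695 ≈ -4.2203e-5)
G(p) = p
E(k) = 2*k*(130 + k) (E(k) = (k + k)*(k + 130) = (2*k)*(130 + k) = 2*k*(130 + k))
1/(w + E(233)) = 1/(-1/23695 + 2*233*(130 + 233)) = 1/(-1/23695 + 2*233*363) = 1/(-1/23695 + 169158) = 1/(4008198809/23695) = 23695/4008198809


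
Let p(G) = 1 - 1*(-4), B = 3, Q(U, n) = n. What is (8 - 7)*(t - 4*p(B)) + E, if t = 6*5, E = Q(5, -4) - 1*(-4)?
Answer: 10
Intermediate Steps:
p(G) = 5 (p(G) = 1 + 4 = 5)
E = 0 (E = -4 - 1*(-4) = -4 + 4 = 0)
t = 30
(8 - 7)*(t - 4*p(B)) + E = (8 - 7)*(30 - 4*5) + 0 = 1*(30 - 20) + 0 = 1*10 + 0 = 10 + 0 = 10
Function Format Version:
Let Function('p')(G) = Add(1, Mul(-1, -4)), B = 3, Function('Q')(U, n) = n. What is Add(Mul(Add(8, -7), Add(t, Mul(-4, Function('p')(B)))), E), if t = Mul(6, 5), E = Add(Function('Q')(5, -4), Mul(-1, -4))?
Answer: 10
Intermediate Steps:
Function('p')(G) = 5 (Function('p')(G) = Add(1, 4) = 5)
E = 0 (E = Add(-4, Mul(-1, -4)) = Add(-4, 4) = 0)
t = 30
Add(Mul(Add(8, -7), Add(t, Mul(-4, Function('p')(B)))), E) = Add(Mul(Add(8, -7), Add(30, Mul(-4, 5))), 0) = Add(Mul(1, Add(30, -20)), 0) = Add(Mul(1, 10), 0) = Add(10, 0) = 10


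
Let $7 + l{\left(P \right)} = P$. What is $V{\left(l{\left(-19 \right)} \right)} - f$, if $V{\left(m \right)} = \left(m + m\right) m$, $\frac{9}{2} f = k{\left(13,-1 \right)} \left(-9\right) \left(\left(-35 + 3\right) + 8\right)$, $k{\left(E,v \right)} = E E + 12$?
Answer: $-7336$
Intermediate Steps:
$l{\left(P \right)} = -7 + P$
$k{\left(E,v \right)} = 12 + E^{2}$ ($k{\left(E,v \right)} = E^{2} + 12 = 12 + E^{2}$)
$f = 8688$ ($f = \frac{2 \left(12 + 13^{2}\right) \left(-9\right) \left(\left(-35 + 3\right) + 8\right)}{9} = \frac{2 \left(12 + 169\right) \left(-9\right) \left(-32 + 8\right)}{9} = \frac{2 \cdot 181 \left(-9\right) \left(-24\right)}{9} = \frac{2 \left(\left(-1629\right) \left(-24\right)\right)}{9} = \frac{2}{9} \cdot 39096 = 8688$)
$V{\left(m \right)} = 2 m^{2}$ ($V{\left(m \right)} = 2 m m = 2 m^{2}$)
$V{\left(l{\left(-19 \right)} \right)} - f = 2 \left(-7 - 19\right)^{2} - 8688 = 2 \left(-26\right)^{2} - 8688 = 2 \cdot 676 - 8688 = 1352 - 8688 = -7336$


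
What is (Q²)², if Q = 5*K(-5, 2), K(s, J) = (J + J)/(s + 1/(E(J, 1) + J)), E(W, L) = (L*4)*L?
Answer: 207360000/707281 ≈ 293.18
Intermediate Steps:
E(W, L) = 4*L² (E(W, L) = (4*L)*L = 4*L²)
K(s, J) = 2*J/(s + 1/(4 + J)) (K(s, J) = (J + J)/(s + 1/(4*1² + J)) = (2*J)/(s + 1/(4*1 + J)) = (2*J)/(s + 1/(4 + J)) = 2*J/(s + 1/(4 + J)))
Q = -120/29 (Q = 5*(2*2*(4 + 2)/(1 + 4*(-5) + 2*(-5))) = 5*(2*2*6/(1 - 20 - 10)) = 5*(2*2*6/(-29)) = 5*(2*2*(-1/29)*6) = 5*(-24/29) = -120/29 ≈ -4.1379)
(Q²)² = ((-120/29)²)² = (14400/841)² = 207360000/707281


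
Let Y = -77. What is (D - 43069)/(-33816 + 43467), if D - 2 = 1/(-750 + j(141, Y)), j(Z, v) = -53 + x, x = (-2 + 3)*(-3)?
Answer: -34712003/7778706 ≈ -4.4624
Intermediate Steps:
x = -3 (x = 1*(-3) = -3)
j(Z, v) = -56 (j(Z, v) = -53 - 3 = -56)
D = 1611/806 (D = 2 + 1/(-750 - 56) = 2 + 1/(-806) = 2 - 1/806 = 1611/806 ≈ 1.9988)
(D - 43069)/(-33816 + 43467) = (1611/806 - 43069)/(-33816 + 43467) = -34712003/806/9651 = -34712003/806*1/9651 = -34712003/7778706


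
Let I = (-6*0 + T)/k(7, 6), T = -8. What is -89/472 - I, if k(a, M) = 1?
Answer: 3687/472 ≈ 7.8114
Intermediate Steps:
I = -8 (I = (-6*0 - 8)/1 = (0 - 8)*1 = -8*1 = -8)
-89/472 - I = -89/472 - 1*(-8) = -89*1/472 + 8 = -89/472 + 8 = 3687/472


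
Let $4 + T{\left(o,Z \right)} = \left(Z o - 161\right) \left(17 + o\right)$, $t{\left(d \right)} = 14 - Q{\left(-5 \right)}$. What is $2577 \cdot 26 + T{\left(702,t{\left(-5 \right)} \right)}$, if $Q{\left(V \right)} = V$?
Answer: $9541261$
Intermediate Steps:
$t{\left(d \right)} = 19$ ($t{\left(d \right)} = 14 - -5 = 14 + 5 = 19$)
$T{\left(o,Z \right)} = -4 + \left(-161 + Z o\right) \left(17 + o\right)$ ($T{\left(o,Z \right)} = -4 + \left(Z o - 161\right) \left(17 + o\right) = -4 + \left(-161 + Z o\right) \left(17 + o\right)$)
$2577 \cdot 26 + T{\left(702,t{\left(-5 \right)} \right)} = 2577 \cdot 26 + \left(-2741 - 113022 + 19 \cdot 702^{2} + 17 \cdot 19 \cdot 702\right) = 67002 + \left(-2741 - 113022 + 19 \cdot 492804 + 226746\right) = 67002 + \left(-2741 - 113022 + 9363276 + 226746\right) = 67002 + 9474259 = 9541261$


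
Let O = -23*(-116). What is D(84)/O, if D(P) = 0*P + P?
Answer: 21/667 ≈ 0.031484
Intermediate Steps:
O = 2668
D(P) = P (D(P) = 0 + P = P)
D(84)/O = 84/2668 = 84*(1/2668) = 21/667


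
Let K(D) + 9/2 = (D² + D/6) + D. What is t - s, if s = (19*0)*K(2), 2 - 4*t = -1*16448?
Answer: 8225/2 ≈ 4112.5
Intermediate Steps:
t = 8225/2 (t = ½ - (-1)*16448/4 = ½ - ¼*(-16448) = ½ + 4112 = 8225/2 ≈ 4112.5)
K(D) = -9/2 + D² + 7*D/6 (K(D) = -9/2 + ((D² + D/6) + D) = -9/2 + (D² + 7*D/6) = -9/2 + D² + 7*D/6)
s = 0 (s = (19*0)*(-9/2 + 2² + (7/6)*2) = 0*(-9/2 + 4 + 7/3) = 0*(11/6) = 0)
t - s = 8225/2 - 1*0 = 8225/2 + 0 = 8225/2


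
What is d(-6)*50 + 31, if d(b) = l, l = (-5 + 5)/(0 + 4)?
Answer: 31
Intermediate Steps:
l = 0 (l = 0/4 = 0*(¼) = 0)
d(b) = 0
d(-6)*50 + 31 = 0*50 + 31 = 0 + 31 = 31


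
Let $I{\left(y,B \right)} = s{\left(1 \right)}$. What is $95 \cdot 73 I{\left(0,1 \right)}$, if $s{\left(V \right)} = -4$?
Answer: $-27740$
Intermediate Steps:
$I{\left(y,B \right)} = -4$
$95 \cdot 73 I{\left(0,1 \right)} = 95 \cdot 73 \left(-4\right) = 6935 \left(-4\right) = -27740$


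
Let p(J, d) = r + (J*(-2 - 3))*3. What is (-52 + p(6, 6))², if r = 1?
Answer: 19881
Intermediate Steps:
p(J, d) = 1 - 15*J (p(J, d) = 1 + (J*(-2 - 3))*3 = 1 + (J*(-5))*3 = 1 - 5*J*3 = 1 - 15*J)
(-52 + p(6, 6))² = (-52 + (1 - 15*6))² = (-52 + (1 - 90))² = (-52 - 89)² = (-141)² = 19881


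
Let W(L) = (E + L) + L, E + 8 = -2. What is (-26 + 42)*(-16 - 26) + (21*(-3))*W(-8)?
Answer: 966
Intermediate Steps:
E = -10 (E = -8 - 2 = -10)
W(L) = -10 + 2*L (W(L) = (-10 + L) + L = -10 + 2*L)
(-26 + 42)*(-16 - 26) + (21*(-3))*W(-8) = (-26 + 42)*(-16 - 26) + (21*(-3))*(-10 + 2*(-8)) = 16*(-42) - 63*(-10 - 16) = -672 - 63*(-26) = -672 + 1638 = 966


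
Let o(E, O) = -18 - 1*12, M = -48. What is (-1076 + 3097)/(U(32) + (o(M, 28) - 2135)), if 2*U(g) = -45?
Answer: -4042/4375 ≈ -0.92389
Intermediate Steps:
U(g) = -45/2 (U(g) = (1/2)*(-45) = -45/2)
o(E, O) = -30 (o(E, O) = -18 - 12 = -30)
(-1076 + 3097)/(U(32) + (o(M, 28) - 2135)) = (-1076 + 3097)/(-45/2 + (-30 - 2135)) = 2021/(-45/2 - 2165) = 2021/(-4375/2) = 2021*(-2/4375) = -4042/4375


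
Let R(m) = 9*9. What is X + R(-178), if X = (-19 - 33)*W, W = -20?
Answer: 1121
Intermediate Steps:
R(m) = 81
X = 1040 (X = (-19 - 33)*(-20) = -52*(-20) = 1040)
X + R(-178) = 1040 + 81 = 1121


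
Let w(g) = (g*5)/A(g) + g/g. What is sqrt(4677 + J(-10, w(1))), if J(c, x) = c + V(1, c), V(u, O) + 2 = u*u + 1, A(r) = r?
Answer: sqrt(4667) ≈ 68.315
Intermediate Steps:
V(u, O) = -1 + u**2 (V(u, O) = -2 + (u*u + 1) = -2 + (u**2 + 1) = -2 + (1 + u**2) = -1 + u**2)
w(g) = 6 (w(g) = (g*5)/g + g/g = (5*g)/g + 1 = 5 + 1 = 6)
J(c, x) = c (J(c, x) = c + (-1 + 1**2) = c + (-1 + 1) = c + 0 = c)
sqrt(4677 + J(-10, w(1))) = sqrt(4677 - 10) = sqrt(4667)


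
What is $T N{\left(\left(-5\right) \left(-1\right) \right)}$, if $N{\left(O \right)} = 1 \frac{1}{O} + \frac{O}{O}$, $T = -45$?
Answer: $-54$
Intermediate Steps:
$N{\left(O \right)} = 1 + \frac{1}{O}$ ($N{\left(O \right)} = \frac{1}{O} + 1 = 1 + \frac{1}{O}$)
$T N{\left(\left(-5\right) \left(-1\right) \right)} = - 45 \frac{1 - -5}{\left(-5\right) \left(-1\right)} = - 45 \frac{1 + 5}{5} = - 45 \cdot \frac{1}{5} \cdot 6 = \left(-45\right) \frac{6}{5} = -54$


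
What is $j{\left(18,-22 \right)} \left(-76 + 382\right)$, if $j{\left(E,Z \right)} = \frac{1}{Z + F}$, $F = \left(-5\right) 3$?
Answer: $- \frac{306}{37} \approx -8.2703$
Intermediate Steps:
$F = -15$
$j{\left(E,Z \right)} = \frac{1}{-15 + Z}$ ($j{\left(E,Z \right)} = \frac{1}{Z - 15} = \frac{1}{-15 + Z}$)
$j{\left(18,-22 \right)} \left(-76 + 382\right) = \frac{-76 + 382}{-15 - 22} = \frac{1}{-37} \cdot 306 = \left(- \frac{1}{37}\right) 306 = - \frac{306}{37}$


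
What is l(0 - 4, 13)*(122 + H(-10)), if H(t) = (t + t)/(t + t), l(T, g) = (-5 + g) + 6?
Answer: 1722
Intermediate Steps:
l(T, g) = 1 + g
H(t) = 1 (H(t) = (2*t)/((2*t)) = (2*t)*(1/(2*t)) = 1)
l(0 - 4, 13)*(122 + H(-10)) = (1 + 13)*(122 + 1) = 14*123 = 1722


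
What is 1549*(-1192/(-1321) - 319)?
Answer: -650900643/1321 ≈ -4.9273e+5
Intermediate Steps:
1549*(-1192/(-1321) - 319) = 1549*(-1192*(-1/1321) - 319) = 1549*(1192/1321 - 319) = 1549*(-420207/1321) = -650900643/1321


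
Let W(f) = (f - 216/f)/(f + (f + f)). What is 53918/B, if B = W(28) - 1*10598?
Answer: -15851892/3115741 ≈ -5.0877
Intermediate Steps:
W(f) = (f - 216/f)/(3*f) (W(f) = (f - 216/f)/(f + 2*f) = (f - 216/f)/((3*f)) = (f - 216/f)*(1/(3*f)) = (f - 216/f)/(3*f))
B = -3115741/294 (B = (1/3 - 72/28**2) - 1*10598 = (1/3 - 72*1/784) - 10598 = (1/3 - 9/98) - 10598 = 71/294 - 10598 = -3115741/294 ≈ -10598.)
53918/B = 53918/(-3115741/294) = 53918*(-294/3115741) = -15851892/3115741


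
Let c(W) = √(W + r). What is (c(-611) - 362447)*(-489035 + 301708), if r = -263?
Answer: 67896109169 - 187327*I*√874 ≈ 6.7896e+10 - 5.538e+6*I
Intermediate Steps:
c(W) = √(-263 + W) (c(W) = √(W - 263) = √(-263 + W))
(c(-611) - 362447)*(-489035 + 301708) = (√(-263 - 611) - 362447)*(-489035 + 301708) = (√(-874) - 362447)*(-187327) = (I*√874 - 362447)*(-187327) = (-362447 + I*√874)*(-187327) = 67896109169 - 187327*I*√874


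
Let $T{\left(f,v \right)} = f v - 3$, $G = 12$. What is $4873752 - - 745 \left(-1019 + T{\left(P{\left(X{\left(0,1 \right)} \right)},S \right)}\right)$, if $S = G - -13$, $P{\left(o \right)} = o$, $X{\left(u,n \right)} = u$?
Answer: $4112362$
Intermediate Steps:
$S = 25$ ($S = 12 - -13 = 12 + 13 = 25$)
$T{\left(f,v \right)} = -3 + f v$
$4873752 - - 745 \left(-1019 + T{\left(P{\left(X{\left(0,1 \right)} \right)},S \right)}\right) = 4873752 - - 745 \left(-1019 + \left(-3 + 0 \cdot 25\right)\right) = 4873752 - - 745 \left(-1019 + \left(-3 + 0\right)\right) = 4873752 - - 745 \left(-1019 - 3\right) = 4873752 - \left(-745\right) \left(-1022\right) = 4873752 - 761390 = 4112362$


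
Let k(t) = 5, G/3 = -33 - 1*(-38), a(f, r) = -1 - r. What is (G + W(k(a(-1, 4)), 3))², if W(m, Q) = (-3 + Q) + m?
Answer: 400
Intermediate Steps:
G = 15 (G = 3*(-33 - 1*(-38)) = 3*(-33 + 38) = 3*5 = 15)
W(m, Q) = -3 + Q + m
(G + W(k(a(-1, 4)), 3))² = (15 + (-3 + 3 + 5))² = (15 + 5)² = 20² = 400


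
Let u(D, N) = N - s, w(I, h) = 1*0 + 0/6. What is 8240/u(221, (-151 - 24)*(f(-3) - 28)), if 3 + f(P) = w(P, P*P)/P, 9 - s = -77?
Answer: 8240/5339 ≈ 1.5434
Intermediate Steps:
s = 86 (s = 9 - 1*(-77) = 9 + 77 = 86)
w(I, h) = 0 (w(I, h) = 0 + 0*(⅙) = 0 + 0 = 0)
f(P) = -3 (f(P) = -3 + 0/P = -3 + 0 = -3)
u(D, N) = -86 + N (u(D, N) = N - 1*86 = N - 86 = -86 + N)
8240/u(221, (-151 - 24)*(f(-3) - 28)) = 8240/(-86 + (-151 - 24)*(-3 - 28)) = 8240/(-86 - 175*(-31)) = 8240/(-86 + 5425) = 8240/5339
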